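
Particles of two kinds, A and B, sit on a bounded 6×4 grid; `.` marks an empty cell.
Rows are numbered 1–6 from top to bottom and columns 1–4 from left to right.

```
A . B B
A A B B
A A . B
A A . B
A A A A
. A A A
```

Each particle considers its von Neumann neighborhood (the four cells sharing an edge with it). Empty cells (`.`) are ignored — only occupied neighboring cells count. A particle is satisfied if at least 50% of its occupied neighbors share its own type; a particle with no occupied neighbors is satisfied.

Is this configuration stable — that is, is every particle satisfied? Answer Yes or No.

Yes

Row 1: (1,1)A 1/1 satisfied · (1,3)B 2/2 satisfied · (1,4)B 2/2 satisfied
Row 2: (2,1)A 3/3 satisfied · (2,2)A 2/3 satisfied · (2,3)B 2/3 satisfied · (2,4)B 3/3 satisfied
Row 3: (3,1)A 3/3 satisfied · (3,2)A 3/3 satisfied · (3,4)B 2/2 satisfied
Row 4: (4,1)A 3/3 satisfied · (4,2)A 3/3 satisfied · (4,4)B 1/2 satisfied
Row 5: (5,1)A 2/2 satisfied · (5,2)A 4/4 satisfied · (5,3)A 3/3 satisfied · (5,4)A 2/3 satisfied
Row 6: (6,2)A 2/2 satisfied · (6,3)A 3/3 satisfied · (6,4)A 2/2 satisfied
All meet the threshold, so the configuration is stable.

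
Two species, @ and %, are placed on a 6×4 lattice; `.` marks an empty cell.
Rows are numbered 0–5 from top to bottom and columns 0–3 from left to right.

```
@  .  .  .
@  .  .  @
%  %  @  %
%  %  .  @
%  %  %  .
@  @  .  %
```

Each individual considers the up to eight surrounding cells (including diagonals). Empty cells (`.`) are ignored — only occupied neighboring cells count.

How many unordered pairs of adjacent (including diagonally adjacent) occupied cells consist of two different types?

13

Scan each occupied cell's neighbors to the right and below (and the two forward diagonals) so each pair is counted once.
Row 0: @(0,0)–@(1,0)=  → 0/1 unlike.
Row 1: @(1,0)–%(2,0)≠ @(1,0)–%(2,1)≠ @(1,3)–%(2,3)≠ @(1,3)–@(2,2)=  → 3/4 unlike.
Row 2: %(2,0)–%(2,1)= %(2,0)–%(3,0)= %(2,0)–%(3,1)= %(2,1)–@(2,2)≠ %(2,1)–%(3,1)= %(2,1)–%(3,0)= @(2,2)–%(2,3)≠ @(2,2)–@(3,3)= @(2,2)–%(3,1)≠ %(2,3)–@(3,3)≠  → 4/10 unlike.
Row 3: %(3,0)–%(3,1)= %(3,0)–%(4,0)= %(3,0)–%(4,1)= %(3,1)–%(4,1)= %(3,1)–%(4,2)= %(3,1)–%(4,0)= @(3,3)–%(4,2)≠  → 1/7 unlike.
Row 4: %(4,0)–%(4,1)= %(4,0)–@(5,0)≠ %(4,0)–@(5,1)≠ %(4,1)–%(4,2)= %(4,1)–@(5,1)≠ %(4,1)–@(5,0)≠ %(4,2)–%(5,3)= %(4,2)–@(5,1)≠  → 5/8 unlike.
Row 5: @(5,0)–@(5,1)=  → 0/1 unlike.
Total adjacent occupied pairs: 31; unlike-type pairs: 13.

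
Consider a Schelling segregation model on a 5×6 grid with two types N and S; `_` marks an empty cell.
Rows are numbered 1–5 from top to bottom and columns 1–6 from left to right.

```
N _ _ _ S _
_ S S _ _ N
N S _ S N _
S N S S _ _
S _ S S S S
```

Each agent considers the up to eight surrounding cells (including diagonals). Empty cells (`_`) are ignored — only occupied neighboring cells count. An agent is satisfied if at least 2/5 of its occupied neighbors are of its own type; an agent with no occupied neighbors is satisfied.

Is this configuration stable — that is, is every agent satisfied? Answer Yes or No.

No

(1,1)N 0/1 unhappy
(1,5)S 0/1 unhappy
(2,2)S 2/4 ok
(2,3)S 3/3 ok
(2,6)N 1/2 ok
(3,1)N 1/4 unhappy
(3,2)S 4/6 ok
(3,4)S 3/4 ok
(3,5)N 1/3 unhappy
(4,1)S 2/4 ok
(4,2)N 1/6 unhappy
(4,3)S 5/6 ok
(4,4)S 5/6 ok
(5,1)S 1/2 ok
(5,3)S 3/4 ok
(5,4)S 4/4 ok
(5,5)S 3/3 ok
(5,6)S 1/1 ok
For instance (1,1) has only 0/1 same-type neighbors, below 2/5.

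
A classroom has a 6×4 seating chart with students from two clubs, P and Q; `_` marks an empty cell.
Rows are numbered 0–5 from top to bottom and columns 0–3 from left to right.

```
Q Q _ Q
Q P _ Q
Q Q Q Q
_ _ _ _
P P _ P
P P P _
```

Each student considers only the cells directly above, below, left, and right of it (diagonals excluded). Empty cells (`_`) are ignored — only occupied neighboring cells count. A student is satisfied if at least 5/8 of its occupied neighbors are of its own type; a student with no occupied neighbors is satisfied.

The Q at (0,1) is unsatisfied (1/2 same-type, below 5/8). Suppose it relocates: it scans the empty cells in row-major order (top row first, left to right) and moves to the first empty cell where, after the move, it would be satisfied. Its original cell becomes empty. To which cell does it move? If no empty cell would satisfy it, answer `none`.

Vacating (0,1). Empty cells in order:
  (0,2): 1/1 same-type → satisfied — stop here.

(0,2)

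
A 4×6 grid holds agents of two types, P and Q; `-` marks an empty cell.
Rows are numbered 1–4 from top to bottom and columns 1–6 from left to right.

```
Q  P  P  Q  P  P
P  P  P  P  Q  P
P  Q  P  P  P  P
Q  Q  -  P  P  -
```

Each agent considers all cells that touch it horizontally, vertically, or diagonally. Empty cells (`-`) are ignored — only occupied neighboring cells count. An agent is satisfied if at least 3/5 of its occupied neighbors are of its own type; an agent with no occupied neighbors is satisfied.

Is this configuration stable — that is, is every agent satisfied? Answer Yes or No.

Row 1: (1,1)Q 0/3 unhappy · (1,2)P 4/5 ok · (1,3)P 4/5 ok · (1,4)Q 1/5 unhappy · (1,5)P 3/5 ok · (1,6)P 2/3 ok
Row 2: (2,1)P 3/5 ok · (2,2)P 6/8 ok · (2,3)P 6/8 ok · (2,4)P 6/8 ok · (2,5)Q 1/8 unhappy · (2,6)P 4/5 ok
Row 3: (3,1)P 2/5 unhappy · (3,2)Q 2/7 unhappy · (3,3)P 5/7 ok · (3,4)P 6/7 ok · (3,5)P 6/7 ok · (3,6)P 3/4 ok
Row 4: (4,1)Q 2/3 ok · (4,2)Q 2/4 unhappy · (4,4)P 4/4 ok · (4,5)P 4/4 ok
For instance (1,1) has only 0/3 same-type neighbors, below 3/5.

No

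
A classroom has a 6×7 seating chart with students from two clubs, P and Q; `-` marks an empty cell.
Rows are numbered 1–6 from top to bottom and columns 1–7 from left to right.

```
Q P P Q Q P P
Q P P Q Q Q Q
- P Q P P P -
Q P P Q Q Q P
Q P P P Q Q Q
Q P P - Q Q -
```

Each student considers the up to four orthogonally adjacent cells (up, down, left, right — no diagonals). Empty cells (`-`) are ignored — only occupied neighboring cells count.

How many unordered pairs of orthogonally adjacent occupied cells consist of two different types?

Scan each occupied cell's neighbors to the right and below so each pair is counted once.
From row 1: 5 unlike of 13 pairs (running 5/13).
From row 2: 6 unlike of 11 pairs (running 11/24).
From row 3: 6 unlike of 9 pairs (running 17/33).
From row 4: 5 unlike of 13 pairs (running 22/46).
From row 5: 2 unlike of 11 pairs (running 24/57).
From row 6: 1 unlike of 3 pairs (running 25/60).
Total adjacent occupied pairs: 60; unlike-type pairs: 25.

25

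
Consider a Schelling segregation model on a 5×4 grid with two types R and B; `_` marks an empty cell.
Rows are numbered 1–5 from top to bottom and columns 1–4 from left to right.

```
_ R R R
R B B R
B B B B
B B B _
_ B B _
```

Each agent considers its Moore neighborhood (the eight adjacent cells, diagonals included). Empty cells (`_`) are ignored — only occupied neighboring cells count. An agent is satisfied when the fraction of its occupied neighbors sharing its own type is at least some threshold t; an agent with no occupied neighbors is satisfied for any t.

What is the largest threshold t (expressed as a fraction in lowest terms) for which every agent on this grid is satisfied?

Row 1: (1,2)R 2/4 · (1,3)R 3/5 · (1,4)R 2/3
Row 2: (2,1)R 1/4 · (2,2)B 4/7 · (2,3)B 4/8 · (2,4)R 2/5
Row 3: (3,1)B 4/5 · (3,2)B 7/8 · (3,3)B 6/7 · (3,4)B 3/4
Row 4: (4,1)B 4/4 · (4,2)B 7/7 · (4,3)B 6/6
Row 5: (5,2)B 4/4 · (5,3)B 3/3
The smallest same-type fraction is 1/4 at (2,1), which reduces to 1/4. Any threshold above that leaves this agent unsatisfied.

1/4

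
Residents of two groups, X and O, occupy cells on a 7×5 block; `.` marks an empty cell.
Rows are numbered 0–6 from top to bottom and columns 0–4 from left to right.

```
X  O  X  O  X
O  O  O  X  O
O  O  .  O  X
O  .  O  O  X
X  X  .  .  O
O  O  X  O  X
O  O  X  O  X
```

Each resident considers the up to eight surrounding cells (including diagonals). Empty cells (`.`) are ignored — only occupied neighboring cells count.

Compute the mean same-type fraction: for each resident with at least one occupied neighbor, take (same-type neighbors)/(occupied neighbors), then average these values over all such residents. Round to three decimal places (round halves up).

Row 0: (0,0)X 0/3 · (0,1)O 3/5 · (0,2)X 1/5 · (0,3)O 2/5 · (0,4)X 1/3
Row 1: (1,0)O 4/5 · (1,1)O 5/7 · (1,2)O 5/7 · (1,3)X 3/7 · (1,4)O 2/5
Row 2: (2,0)O 4/4 · (2,1)O 6/6 · (2,3)O 4/7 · (2,4)X 2/5
Row 3: (3,0)O 2/4 · (3,2)O 3/4 · (3,3)O 3/5 · (3,4)X 1/4
Row 4: (4,0)X 1/4 · (4,1)X 2/6 · (4,4)O 2/4
Row 5: (5,0)O 3/5 · (5,1)O 3/7 · (5,2)X 2/6 · (5,3)O 2/6 · (5,4)X 1/4
Row 6: (6,0)O 3/3 · (6,1)O 3/5 · (6,2)X 1/5 · (6,3)O 1/5 · (6,4)X 1/3
Sum over 31 residents: 0/3 + 3/5 + 1/5 + 2/5 + 1/3 + 4/5 + 5/7 + 5/7 + 3/7 + 2/5 + 4/4 + 6/6 + 4/7 + 2/5 + 2/4 + 3/4 + 3/5 + 1/4 + 1/4 + 2/6 + 2/4 + 3/5 + 3/7 + 2/6 + 2/6 + 1/4 + 3/3 + 3/5 + 1/5 + 1/5 + 1/3 = 631/42; mean = 631/42 ÷ 31 = 631/1302 = 0.484639… → 0.485.

0.485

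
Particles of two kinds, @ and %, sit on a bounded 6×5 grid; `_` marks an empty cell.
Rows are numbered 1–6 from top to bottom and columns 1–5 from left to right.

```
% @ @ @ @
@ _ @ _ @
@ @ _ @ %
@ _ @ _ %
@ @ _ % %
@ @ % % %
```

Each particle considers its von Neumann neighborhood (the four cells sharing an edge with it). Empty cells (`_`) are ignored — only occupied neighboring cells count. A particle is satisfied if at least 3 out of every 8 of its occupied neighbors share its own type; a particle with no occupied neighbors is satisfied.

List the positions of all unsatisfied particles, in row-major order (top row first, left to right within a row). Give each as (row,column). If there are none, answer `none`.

(1,1), (3,4), (3,5)

(1,1)% 0/2 ✗
(1,2)@ 1/2 ✓
(1,3)@ 3/3 ✓
(1,4)@ 2/2 ✓
(1,5)@ 2/2 ✓
(2,1)@ 1/2 ✓
(2,3)@ 1/1 ✓
(2,5)@ 1/2 ✓
(3,1)@ 3/3 ✓
(3,2)@ 1/1 ✓
(3,4)@ 0/1 ✗
(3,5)% 1/3 ✗
(4,1)@ 2/2 ✓
(4,3)@ 0/0 ✓
(4,5)% 2/2 ✓
(5,1)@ 3/3 ✓
(5,2)@ 2/2 ✓
(5,4)% 2/2 ✓
(5,5)% 3/3 ✓
(6,1)@ 2/2 ✓
(6,2)@ 2/3 ✓
(6,3)% 1/2 ✓
(6,4)% 3/3 ✓
(6,5)% 2/2 ✓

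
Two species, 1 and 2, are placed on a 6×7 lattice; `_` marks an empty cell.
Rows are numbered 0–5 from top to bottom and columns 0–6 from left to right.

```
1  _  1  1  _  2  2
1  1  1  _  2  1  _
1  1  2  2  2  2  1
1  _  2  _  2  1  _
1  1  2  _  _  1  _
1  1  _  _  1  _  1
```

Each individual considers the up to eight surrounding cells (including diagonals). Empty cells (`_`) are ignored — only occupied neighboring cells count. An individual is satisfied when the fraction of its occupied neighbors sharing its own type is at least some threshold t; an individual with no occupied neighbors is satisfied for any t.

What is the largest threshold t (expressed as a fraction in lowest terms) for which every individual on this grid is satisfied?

1/6

(0,0)1 2/2
(0,2)1 3/3
(0,3)1 2/3
(0,5)2 2/3
(0,6)2 1/2
(1,0)1 4/4
(1,1)1 6/7
(1,2)1 4/6
(1,4)2 4/6
(1,5)1 1/6
(2,0)1 4/4
(2,1)1 5/7
(2,2)2 2/5
(2,3)2 5/6
(2,4)2 4/6
(2,5)2 3/6
(2,6)1 2/3
(3,0)1 4/4
(3,2)2 3/5
(3,4)2 3/5
(3,5)1 2/5
(4,0)1 4/4
(4,1)1 4/6
(4,2)2 1/3
(4,5)1 3/4
(5,0)1 3/3
(5,1)1 3/4
(5,4)1 1/1
(5,6)1 1/1
The smallest same-type fraction is 1/6 at (1,5), which reduces to 1/6. Any threshold above that leaves this individual unsatisfied.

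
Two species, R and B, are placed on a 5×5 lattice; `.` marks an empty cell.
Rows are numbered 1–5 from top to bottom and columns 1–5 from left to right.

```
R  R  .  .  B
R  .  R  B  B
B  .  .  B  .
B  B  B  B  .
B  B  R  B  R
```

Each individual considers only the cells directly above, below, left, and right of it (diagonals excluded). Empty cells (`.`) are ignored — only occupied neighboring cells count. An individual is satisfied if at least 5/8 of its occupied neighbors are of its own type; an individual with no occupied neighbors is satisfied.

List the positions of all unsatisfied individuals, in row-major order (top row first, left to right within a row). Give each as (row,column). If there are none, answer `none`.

(1,1)R 2/2 ok
(1,2)R 1/1 ok
(1,5)B 1/1 ok
(2,1)R 1/2 unhappy
(2,3)R 0/1 unhappy
(2,4)B 2/3 ok
(2,5)B 2/2 ok
(3,1)B 1/2 unhappy
(3,4)B 2/2 ok
(4,1)B 3/3 ok
(4,2)B 3/3 ok
(4,3)B 2/3 ok
(4,4)B 3/3 ok
(5,1)B 2/2 ok
(5,2)B 2/3 ok
(5,3)R 0/3 unhappy
(5,4)B 1/3 unhappy
(5,5)R 0/1 unhappy

(2,1), (2,3), (3,1), (5,3), (5,4), (5,5)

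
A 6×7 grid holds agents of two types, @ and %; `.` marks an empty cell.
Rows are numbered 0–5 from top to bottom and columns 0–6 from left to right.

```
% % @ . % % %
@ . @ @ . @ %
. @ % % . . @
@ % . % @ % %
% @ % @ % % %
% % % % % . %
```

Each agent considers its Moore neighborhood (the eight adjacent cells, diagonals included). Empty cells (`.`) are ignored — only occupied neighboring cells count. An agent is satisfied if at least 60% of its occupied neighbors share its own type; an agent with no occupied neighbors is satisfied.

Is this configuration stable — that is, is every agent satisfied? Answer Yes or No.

Row 0: (0,0)% 1/2 ✗ · (0,1)% 1/4 ✗ · (0,2)@ 2/3 ✓ · (0,4)% 1/3 ✗ · (0,5)% 3/4 ✓ · (0,6)% 2/3 ✓
Row 1: (1,0)@ 1/3 ✗ · (1,2)@ 3/6 ✗ · (1,3)@ 2/5 ✗ · (1,5)@ 1/5 ✗ · (1,6)% 2/4 ✗
Row 2: (2,1)@ 3/5 ✓ · (2,2)% 3/6 ✗ · (2,3)% 2/5 ✗ · (2,6)@ 1/4 ✗
Row 3: (3,0)@ 2/4 ✗ · (3,1)% 3/6 ✗ · (3,3)% 4/6 ✓ · (3,4)@ 1/6 ✗ · (3,5)% 4/6 ✓ · (3,6)% 3/4 ✓
Row 4: (4,0)% 3/5 ✓ · (4,1)@ 1/7 ✗ · (4,2)% 5/7 ✓ · (4,3)@ 1/7 ✗ · (4,4)% 5/7 ✓ · (4,5)% 6/7 ✓ · (4,6)% 4/4 ✓
Row 5: (5,0)% 2/3 ✓ · (5,1)% 4/5 ✓ · (5,2)% 3/5 ✓ · (5,3)% 4/5 ✓ · (5,4)% 3/4 ✓ · (5,6)% 2/2 ✓
For instance (0,0) has only 1/2 same-type neighbors, below 3/5.

No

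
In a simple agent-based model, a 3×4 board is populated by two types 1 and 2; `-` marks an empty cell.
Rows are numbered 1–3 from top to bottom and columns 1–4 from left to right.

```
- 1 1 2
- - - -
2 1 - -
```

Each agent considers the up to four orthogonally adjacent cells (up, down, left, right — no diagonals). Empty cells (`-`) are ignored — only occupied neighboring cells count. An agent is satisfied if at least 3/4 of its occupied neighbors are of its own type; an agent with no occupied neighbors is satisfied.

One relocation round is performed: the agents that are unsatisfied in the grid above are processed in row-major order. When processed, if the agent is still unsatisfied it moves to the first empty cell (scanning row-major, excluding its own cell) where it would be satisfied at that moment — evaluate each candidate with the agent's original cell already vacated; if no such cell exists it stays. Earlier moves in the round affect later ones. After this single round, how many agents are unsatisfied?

0

Initially unsatisfied (in order): (1,3), (1,4), (3,1), (3,2).
  (1,3) → (1,1).
  (1,4): now satisfied by earlier moves; stays.
  (3,1) → (2,3).
  (3,2): now satisfied by earlier moves; stays.
Resulting grid:
1 1 - 2
- - 2 -
- 1 - -
All satisfied now.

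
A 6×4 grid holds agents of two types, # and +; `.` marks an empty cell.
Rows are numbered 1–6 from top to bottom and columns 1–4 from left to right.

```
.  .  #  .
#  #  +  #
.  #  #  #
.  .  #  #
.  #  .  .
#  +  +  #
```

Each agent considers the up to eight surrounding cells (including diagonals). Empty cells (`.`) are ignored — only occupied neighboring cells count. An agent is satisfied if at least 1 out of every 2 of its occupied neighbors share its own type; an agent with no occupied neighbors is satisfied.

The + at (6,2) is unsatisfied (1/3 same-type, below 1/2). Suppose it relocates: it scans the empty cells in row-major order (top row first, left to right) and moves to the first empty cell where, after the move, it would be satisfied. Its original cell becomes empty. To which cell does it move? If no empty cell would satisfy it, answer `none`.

none

Vacating (6,2). Empty cells in order:
  (1,1): 0/2 same-type → still unsatisfied.
  (1,2): 1/4 same-type → still unsatisfied.
  (1,4): 1/3 same-type → still unsatisfied.
  (3,1): 0/3 same-type → still unsatisfied.
  (4,1): 0/2 same-type → still unsatisfied.
  (4,2): 0/4 same-type → still unsatisfied.
  (5,1): 0/2 same-type → still unsatisfied.
  (5,3): 1/5 same-type → still unsatisfied.
  (5,4): 1/4 same-type → still unsatisfied.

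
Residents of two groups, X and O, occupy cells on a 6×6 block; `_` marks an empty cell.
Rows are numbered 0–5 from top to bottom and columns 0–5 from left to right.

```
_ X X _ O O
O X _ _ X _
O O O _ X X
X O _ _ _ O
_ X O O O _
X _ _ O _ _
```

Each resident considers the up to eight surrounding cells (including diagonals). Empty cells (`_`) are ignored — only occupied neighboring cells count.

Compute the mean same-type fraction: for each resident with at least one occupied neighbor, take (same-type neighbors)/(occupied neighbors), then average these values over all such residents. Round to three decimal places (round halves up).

(0,1)X 2/3
(0,2)X 2/2
(0,4)O 1/2
(0,5)O 1/2
(1,0)O 2/4
(1,1)X 2/6
(1,4)X 2/4
(2,0)O 3/5
(2,1)O 4/6
(2,2)O 2/3
(2,4)X 2/3
(2,5)X 2/3
(3,0)X 1/4
(3,1)O 4/6
(3,5)O 1/3
(4,1)X 2/4
(4,2)O 3/4
(4,3)O 3/3
(4,4)O 3/3
(5,0)X 1/1
(5,3)O 3/3
Sum over 21 residents: 2/3 + 2/2 + 1/2 + 1/2 + 2/4 + 2/6 + 2/4 + 3/5 + 4/6 + 2/3 + 2/3 + 2/3 + 1/4 + 4/6 + 1/3 + 2/4 + 3/4 + 3/3 + 3/3 + 1/1 + 3/3 = 413/30; mean = 413/30 ÷ 21 = 59/90 = 0.655555… → 0.656.

0.656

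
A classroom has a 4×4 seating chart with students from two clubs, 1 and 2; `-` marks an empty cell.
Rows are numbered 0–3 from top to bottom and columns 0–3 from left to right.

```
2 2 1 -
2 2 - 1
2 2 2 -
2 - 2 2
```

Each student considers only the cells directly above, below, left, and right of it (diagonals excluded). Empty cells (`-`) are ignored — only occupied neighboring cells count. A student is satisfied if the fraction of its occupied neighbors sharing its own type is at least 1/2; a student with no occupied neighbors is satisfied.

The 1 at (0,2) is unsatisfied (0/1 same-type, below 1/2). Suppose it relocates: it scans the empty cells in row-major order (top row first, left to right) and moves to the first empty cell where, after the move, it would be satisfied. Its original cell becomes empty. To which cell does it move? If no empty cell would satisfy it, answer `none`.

(0,3)

Vacating (0,2). Empty cells in order:
  (0,3): 1/1 same-type → satisfied — stop here.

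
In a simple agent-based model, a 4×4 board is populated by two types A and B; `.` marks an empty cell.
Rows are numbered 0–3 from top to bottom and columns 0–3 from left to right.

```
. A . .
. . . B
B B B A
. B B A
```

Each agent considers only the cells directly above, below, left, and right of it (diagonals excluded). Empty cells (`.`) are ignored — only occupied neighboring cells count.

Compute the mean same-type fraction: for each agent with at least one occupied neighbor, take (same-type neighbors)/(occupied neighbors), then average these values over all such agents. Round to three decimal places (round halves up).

(0,1)A — no occupied neighbors
(1,3)B 0/1
(2,0)B 1/1
(2,1)B 3/3
(2,2)B 2/3
(2,3)A 1/3
(3,1)B 2/2
(3,2)B 2/3
(3,3)A 1/2
Sum over 8 agents: 0/1 + 1/1 + 3/3 + 2/3 + 1/3 + 2/2 + 2/3 + 1/2 = 31/6; mean = 31/6 ÷ 8 = 31/48 = 0.645833… → 0.646.

0.646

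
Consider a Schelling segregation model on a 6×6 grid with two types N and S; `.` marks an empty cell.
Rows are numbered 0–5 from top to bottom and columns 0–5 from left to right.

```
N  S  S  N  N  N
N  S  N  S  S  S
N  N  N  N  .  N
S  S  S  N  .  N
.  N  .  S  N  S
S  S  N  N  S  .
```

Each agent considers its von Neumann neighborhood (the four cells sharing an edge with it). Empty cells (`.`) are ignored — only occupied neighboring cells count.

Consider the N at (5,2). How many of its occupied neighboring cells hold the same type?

Occupied neighbors of (5,2): (5,1)=S, (5,3)=N.
Same type (N): 1 of 2.

1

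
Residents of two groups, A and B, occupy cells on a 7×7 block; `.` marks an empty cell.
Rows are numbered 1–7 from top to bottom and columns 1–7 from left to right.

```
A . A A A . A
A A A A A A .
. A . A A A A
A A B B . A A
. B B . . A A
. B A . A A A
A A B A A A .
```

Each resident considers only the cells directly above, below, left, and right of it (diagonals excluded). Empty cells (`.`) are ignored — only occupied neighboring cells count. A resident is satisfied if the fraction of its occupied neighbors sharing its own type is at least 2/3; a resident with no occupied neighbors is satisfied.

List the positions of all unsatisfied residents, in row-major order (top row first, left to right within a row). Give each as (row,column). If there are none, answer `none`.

Row 1: (1,1)A 1/1 ✓ · (1,3)A 2/2 ✓ · (1,4)A 3/3 ✓ · (1,5)A 2/2 ✓ · (1,7)A 0/0 ✓
Row 2: (2,1)A 2/2 ✓ · (2,2)A 3/3 ✓ · (2,3)A 3/3 ✓ · (2,4)A 4/4 ✓ · (2,5)A 4/4 ✓ · (2,6)A 2/2 ✓
Row 3: (3,2)A 2/2 ✓ · (3,4)A 2/3 ✓ · (3,5)A 3/3 ✓ · (3,6)A 4/4 ✓ · (3,7)A 2/2 ✓
Row 4: (4,1)A 1/1 ✓ · (4,2)A 2/4 ✗ · (4,3)B 2/3 ✓ · (4,4)B 1/2 ✗ · (4,6)A 3/3 ✓ · (4,7)A 3/3 ✓
Row 5: (5,2)B 2/3 ✓ · (5,3)B 2/3 ✓ · (5,6)A 3/3 ✓ · (5,7)A 3/3 ✓
Row 6: (6,2)B 1/3 ✗ · (6,3)A 0/3 ✗ · (6,5)A 2/2 ✓ · (6,6)A 4/4 ✓ · (6,7)A 2/2 ✓
Row 7: (7,1)A 1/1 ✓ · (7,2)A 1/3 ✗ · (7,3)B 0/3 ✗ · (7,4)A 1/2 ✗ · (7,5)A 3/3 ✓ · (7,6)A 2/2 ✓

(4,2), (4,4), (6,2), (6,3), (7,2), (7,3), (7,4)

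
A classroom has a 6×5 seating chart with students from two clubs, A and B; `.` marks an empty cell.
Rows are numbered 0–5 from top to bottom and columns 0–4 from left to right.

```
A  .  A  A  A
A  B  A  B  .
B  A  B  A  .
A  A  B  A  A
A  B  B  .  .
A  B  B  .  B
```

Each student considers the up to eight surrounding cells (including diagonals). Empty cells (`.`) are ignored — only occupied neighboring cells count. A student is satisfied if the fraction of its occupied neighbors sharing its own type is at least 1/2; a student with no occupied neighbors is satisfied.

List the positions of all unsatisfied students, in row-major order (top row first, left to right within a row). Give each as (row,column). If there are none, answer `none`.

(1,1), (1,3), (2,0), (2,2), (3,1), (3,2), (3,3), (5,0)

(0,0)A 1/2 ok
(0,2)A 2/4 ok
(0,3)A 3/4 ok
(0,4)A 1/2 ok
(1,0)A 2/4 ok
(1,1)B 2/7 unhappy
(1,2)A 4/7 ok
(1,3)B 1/6 unhappy
(2,0)B 1/5 unhappy
(2,1)A 4/8 ok
(2,2)B 3/8 unhappy
(2,3)A 3/6 ok
(3,0)A 3/5 ok
(3,1)A 3/8 unhappy
(3,2)B 3/7 unhappy
(3,3)A 2/5 unhappy
(3,4)A 2/2 ok
(4,0)A 3/5 ok
(4,1)B 4/8 ok
(4,2)B 4/6 ok
(5,0)A 1/3 unhappy
(5,1)B 3/5 ok
(5,2)B 3/3 ok
(5,4)B 0/0 ok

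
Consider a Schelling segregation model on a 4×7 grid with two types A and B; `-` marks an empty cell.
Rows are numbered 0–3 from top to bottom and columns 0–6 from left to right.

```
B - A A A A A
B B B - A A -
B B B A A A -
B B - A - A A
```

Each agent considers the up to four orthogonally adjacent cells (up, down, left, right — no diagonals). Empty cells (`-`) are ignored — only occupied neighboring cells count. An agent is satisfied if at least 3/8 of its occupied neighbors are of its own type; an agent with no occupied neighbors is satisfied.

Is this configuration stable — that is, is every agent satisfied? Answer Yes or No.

Yes

Row 0: (0,0)B 1/1 ok · (0,2)A 1/2 ok · (0,3)A 2/2 ok · (0,4)A 3/3 ok · (0,5)A 3/3 ok · (0,6)A 1/1 ok
Row 1: (1,0)B 3/3 ok · (1,1)B 3/3 ok · (1,2)B 2/3 ok · (1,4)A 3/3 ok · (1,5)A 3/3 ok
Row 2: (2,0)B 3/3 ok · (2,1)B 4/4 ok · (2,2)B 2/3 ok · (2,3)A 2/3 ok · (2,4)A 3/3 ok · (2,5)A 3/3 ok
Row 3: (3,0)B 2/2 ok · (3,1)B 2/2 ok · (3,3)A 1/1 ok · (3,5)A 2/2 ok · (3,6)A 1/1 ok
All meet the threshold, so the configuration is stable.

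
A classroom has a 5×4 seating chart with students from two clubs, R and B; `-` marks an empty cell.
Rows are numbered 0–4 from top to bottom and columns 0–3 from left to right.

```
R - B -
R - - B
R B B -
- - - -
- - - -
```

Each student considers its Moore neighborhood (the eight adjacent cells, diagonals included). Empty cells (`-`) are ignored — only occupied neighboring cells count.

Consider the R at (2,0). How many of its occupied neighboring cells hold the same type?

Occupied neighbors of (2,0): (1,0)=R, (2,1)=B.
Same type (R): 1 of 2.

1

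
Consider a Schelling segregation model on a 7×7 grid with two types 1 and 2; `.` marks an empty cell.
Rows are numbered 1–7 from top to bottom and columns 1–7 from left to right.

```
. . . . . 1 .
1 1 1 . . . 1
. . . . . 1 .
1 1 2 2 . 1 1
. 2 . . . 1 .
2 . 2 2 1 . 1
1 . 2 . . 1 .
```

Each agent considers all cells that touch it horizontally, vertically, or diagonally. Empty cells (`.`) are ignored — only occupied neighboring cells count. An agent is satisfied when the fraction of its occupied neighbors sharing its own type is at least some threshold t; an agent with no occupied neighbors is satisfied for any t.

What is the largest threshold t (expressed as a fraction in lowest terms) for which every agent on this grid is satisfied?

0/1

Row 1: (1,6)1 1/1
Row 2: (2,1)1 1/1 · (2,2)1 2/2 · (2,3)1 1/1 · (2,7)1 2/2
Row 3: (3,6)1 3/3
Row 4: (4,1)1 1/2 · (4,2)1 1/3 · (4,3)2 2/3 · (4,4)2 1/1 · (4,6)1 3/3 · (4,7)1 3/3
Row 5: (5,2)2 3/5 · (5,6)1 4/4
Row 6: (6,1)2 1/2 · (6,3)2 3/3 · (6,4)2 2/3 · (6,5)1 2/3 · (6,7)1 2/2
Row 7: (7,1)1 0/1 · (7,3)2 2/2 · (7,6)1 2/2
The smallest same-type fraction is 0/1 at (7,1), which reduces to 0/1. Any threshold above that leaves this agent unsatisfied.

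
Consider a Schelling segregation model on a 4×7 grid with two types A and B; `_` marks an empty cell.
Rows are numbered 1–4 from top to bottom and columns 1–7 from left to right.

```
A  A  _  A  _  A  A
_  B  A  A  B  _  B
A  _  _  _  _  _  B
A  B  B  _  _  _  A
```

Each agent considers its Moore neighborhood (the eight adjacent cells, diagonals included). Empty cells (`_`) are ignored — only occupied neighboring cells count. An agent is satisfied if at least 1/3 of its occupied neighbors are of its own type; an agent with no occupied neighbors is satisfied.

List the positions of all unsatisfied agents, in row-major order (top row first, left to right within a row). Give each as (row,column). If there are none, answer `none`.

(2,2), (2,5), (4,7)

Row 1: (1,1)A 1/2 ok · (1,2)A 2/3 ok · (1,4)A 2/3 ok · (1,6)A 1/3 ok · (1,7)A 1/2 ok
Row 2: (2,2)B 0/4 unhappy · (2,3)A 3/4 ok · (2,4)A 2/3 ok · (2,5)B 0/3 unhappy · (2,7)B 1/3 ok
Row 3: (3,1)A 1/3 ok · (3,7)B 1/2 ok
Row 4: (4,1)A 1/2 ok · (4,2)B 1/3 ok · (4,3)B 1/1 ok · (4,7)A 0/1 unhappy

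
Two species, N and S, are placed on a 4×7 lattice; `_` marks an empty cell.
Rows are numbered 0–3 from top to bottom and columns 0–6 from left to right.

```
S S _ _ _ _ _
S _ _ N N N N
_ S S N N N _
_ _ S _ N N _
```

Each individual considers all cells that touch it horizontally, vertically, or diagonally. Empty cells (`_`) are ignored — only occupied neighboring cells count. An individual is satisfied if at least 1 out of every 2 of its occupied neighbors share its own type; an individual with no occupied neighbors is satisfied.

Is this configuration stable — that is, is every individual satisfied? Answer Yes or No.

Yes

(0,0)S 2/2 satisfied
(0,1)S 2/2 satisfied
(1,0)S 3/3 satisfied
(1,3)N 3/4 satisfied
(1,4)N 5/5 satisfied
(1,5)N 4/4 satisfied
(1,6)N 2/2 satisfied
(2,1)S 3/3 satisfied
(2,2)S 2/4 satisfied
(2,3)N 4/6 satisfied
(2,4)N 7/7 satisfied
(2,5)N 6/6 satisfied
(3,2)S 2/3 satisfied
(3,4)N 4/4 satisfied
(3,5)N 3/3 satisfied
All meet the threshold, so the configuration is stable.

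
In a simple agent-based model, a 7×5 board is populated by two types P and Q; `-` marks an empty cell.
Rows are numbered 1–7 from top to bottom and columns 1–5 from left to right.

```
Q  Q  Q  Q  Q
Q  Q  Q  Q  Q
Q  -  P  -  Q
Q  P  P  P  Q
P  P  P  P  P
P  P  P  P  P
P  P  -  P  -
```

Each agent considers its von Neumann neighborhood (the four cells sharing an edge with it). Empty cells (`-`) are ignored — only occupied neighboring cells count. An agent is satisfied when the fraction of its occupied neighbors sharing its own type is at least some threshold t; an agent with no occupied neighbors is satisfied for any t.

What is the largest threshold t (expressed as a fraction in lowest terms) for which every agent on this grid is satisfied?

Row 1: (1,1)Q 2/2 · (1,2)Q 3/3 · (1,3)Q 3/3 · (1,4)Q 3/3 · (1,5)Q 2/2
Row 2: (2,1)Q 3/3 · (2,2)Q 3/3 · (2,3)Q 3/4 · (2,4)Q 3/3 · (2,5)Q 3/3
Row 3: (3,1)Q 2/2 · (3,3)P 1/2 · (3,5)Q 2/2
Row 4: (4,1)Q 1/3 · (4,2)P 2/3 · (4,3)P 4/4 · (4,4)P 2/3 · (4,5)Q 1/3
Row 5: (5,1)P 2/3 · (5,2)P 4/4 · (5,3)P 4/4 · (5,4)P 4/4 · (5,5)P 2/3
Row 6: (6,1)P 3/3 · (6,2)P 4/4 · (6,3)P 3/3 · (6,4)P 4/4 · (6,5)P 2/2
Row 7: (7,1)P 2/2 · (7,2)P 2/2 · (7,4)P 1/1
The smallest same-type fraction is 1/3 at (4,1), which reduces to 1/3. Any threshold above that leaves this agent unsatisfied.

1/3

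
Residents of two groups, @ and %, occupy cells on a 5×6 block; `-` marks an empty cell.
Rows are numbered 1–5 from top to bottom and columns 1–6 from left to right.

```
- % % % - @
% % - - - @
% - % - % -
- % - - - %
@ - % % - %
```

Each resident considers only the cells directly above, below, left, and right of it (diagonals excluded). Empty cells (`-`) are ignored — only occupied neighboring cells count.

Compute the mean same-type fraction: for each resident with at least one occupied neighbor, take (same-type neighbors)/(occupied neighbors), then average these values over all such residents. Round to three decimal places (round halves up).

1.000

Row 1: (1,2)% 2/2 · (1,3)% 2/2 · (1,4)% 1/1 · (1,6)@ 1/1
Row 2: (2,1)% 2/2 · (2,2)% 2/2 · (2,6)@ 1/1
Row 3: (3,1)% 1/1 · (3,3)% — no occupied neighbors · (3,5)% — no occupied neighbors
Row 4: (4,2)% — no occupied neighbors · (4,6)% 1/1
Row 5: (5,1)@ — no occupied neighbors · (5,3)% 1/1 · (5,4)% 1/1 · (5,6)% 1/1
Sum over 12 residents: 2/2 + 2/2 + 1/1 + 1/1 + 2/2 + 2/2 + 1/1 + 1/1 + 1/1 + 1/1 + 1/1 + 1/1 = 12; mean = 12 ÷ 12 = 1 = 1.0 → 1.000.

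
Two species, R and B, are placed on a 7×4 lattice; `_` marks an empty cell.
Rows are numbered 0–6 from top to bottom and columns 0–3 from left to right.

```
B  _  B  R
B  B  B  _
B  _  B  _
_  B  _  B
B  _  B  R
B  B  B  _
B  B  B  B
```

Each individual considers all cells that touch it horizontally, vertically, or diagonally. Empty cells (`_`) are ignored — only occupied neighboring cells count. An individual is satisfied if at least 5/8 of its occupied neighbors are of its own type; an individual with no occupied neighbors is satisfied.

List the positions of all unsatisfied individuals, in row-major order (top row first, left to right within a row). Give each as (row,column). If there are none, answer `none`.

Row 0: (0,0)B 2/2 ✓ · (0,2)B 2/3 ✓ · (0,3)R 0/2 ✗
Row 1: (1,0)B 3/3 ✓ · (1,1)B 6/6 ✓ · (1,2)B 3/4 ✓
Row 2: (2,0)B 3/3 ✓ · (2,2)B 4/4 ✓
Row 3: (3,1)B 4/4 ✓ · (3,3)B 2/3 ✓
Row 4: (4,0)B 3/3 ✓ · (4,2)B 4/5 ✓ · (4,3)R 0/3 ✗
Row 5: (5,0)B 4/4 ✓ · (5,1)B 7/7 ✓ · (5,2)B 5/6 ✓
Row 6: (6,0)B 3/3 ✓ · (6,1)B 5/5 ✓ · (6,2)B 4/4 ✓ · (6,3)B 2/2 ✓

(0,3), (4,3)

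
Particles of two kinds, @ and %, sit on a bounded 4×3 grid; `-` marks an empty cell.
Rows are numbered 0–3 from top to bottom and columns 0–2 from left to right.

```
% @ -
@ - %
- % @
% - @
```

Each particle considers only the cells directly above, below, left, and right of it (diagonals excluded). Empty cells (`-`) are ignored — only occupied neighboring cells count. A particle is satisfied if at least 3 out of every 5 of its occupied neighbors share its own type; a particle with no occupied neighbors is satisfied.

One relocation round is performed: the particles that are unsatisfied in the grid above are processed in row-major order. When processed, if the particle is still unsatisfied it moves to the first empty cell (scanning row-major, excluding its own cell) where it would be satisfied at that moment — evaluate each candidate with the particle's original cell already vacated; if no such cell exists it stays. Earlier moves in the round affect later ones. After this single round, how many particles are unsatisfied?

Initially unsatisfied (in order): (0,0), (0,1), (1,0), (1,2), (2,1), (2,2).
  (0,0) → (2,0).
  (0,1): now satisfied by earlier moves; stays.
  (1,0) → (0,0).
  (1,2) → (3,1).
  (2,1): now satisfied by earlier moves; stays.
  (2,2) → (0,2).
Resulting grid:
@ @ @
- - -
% % -
% % @
Unsatisfied now: (3,2).

1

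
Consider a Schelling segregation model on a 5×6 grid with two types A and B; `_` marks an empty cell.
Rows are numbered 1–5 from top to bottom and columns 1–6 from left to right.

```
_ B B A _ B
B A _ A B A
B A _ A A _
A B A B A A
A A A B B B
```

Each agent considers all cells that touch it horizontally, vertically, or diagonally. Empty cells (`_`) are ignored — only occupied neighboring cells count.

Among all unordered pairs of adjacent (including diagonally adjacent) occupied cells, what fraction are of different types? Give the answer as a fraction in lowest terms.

33/61

Scan each occupied cell's neighbors to the right and below (and the two forward diagonals) so each pair is counted once.
Row 1: B(1,2)–B(1,3)= B(1,2)–A(2,2)≠ B(1,2)–B(2,1)= B(1,3)–A(1,4)≠ B(1,3)–A(2,4)≠ B(1,3)–A(2,2)≠ A(1,4)–A(2,4)= A(1,4)–B(2,5)≠ B(1,6)–A(2,6)≠ B(1,6)–B(2,5)=  → 6/10 unlike.
Row 2: B(2,1)–A(2,2)≠ B(2,1)–B(3,1)= B(2,1)–A(3,2)≠ A(2,2)–A(3,2)= A(2,2)–B(3,1)≠ A(2,4)–B(2,5)≠ A(2,4)–A(3,4)= A(2,4)–A(3,5)= B(2,5)–A(2,6)≠ B(2,5)–A(3,5)≠ B(2,5)–A(3,4)≠ A(2,6)–A(3,5)=  → 7/12 unlike.
Row 3: B(3,1)–A(3,2)≠ B(3,1)–A(4,1)≠ B(3,1)–B(4,2)= A(3,2)–B(4,2)≠ A(3,2)–A(4,3)= A(3,2)–A(4,1)= A(3,4)–A(3,5)= A(3,4)–B(4,4)≠ A(3,4)–A(4,5)= A(3,4)–A(4,3)= A(3,5)–A(4,5)= A(3,5)–A(4,6)= A(3,5)–B(4,4)≠  → 5/13 unlike.
Row 4: A(4,1)–B(4,2)≠ A(4,1)–A(5,1)= A(4,1)–A(5,2)= B(4,2)–A(4,3)≠ B(4,2)–A(5,2)≠ B(4,2)–A(5,3)≠ B(4,2)–A(5,1)≠ A(4,3)–B(4,4)≠ A(4,3)–A(5,3)= A(4,3)–B(5,4)≠ A(4,3)–A(5,2)= B(4,4)–A(4,5)≠ B(4,4)–B(5,4)= B(4,4)–B(5,5)= B(4,4)–A(5,3)≠ A(4,5)–A(4,6)= A(4,5)–B(5,5)≠ A(4,5)–B(5,6)≠ A(4,5)–B(5,4)≠ A(4,6)–B(5,6)≠ A(4,6)–B(5,5)≠  → 14/21 unlike.
Row 5: A(5,1)–A(5,2)= A(5,2)–A(5,3)= A(5,3)–B(5,4)≠ B(5,4)–B(5,5)= B(5,5)–B(5,6)=  → 1/5 unlike.
Total adjacent occupied pairs: 61; unlike-type pairs: 33.
33/61 is already in lowest terms.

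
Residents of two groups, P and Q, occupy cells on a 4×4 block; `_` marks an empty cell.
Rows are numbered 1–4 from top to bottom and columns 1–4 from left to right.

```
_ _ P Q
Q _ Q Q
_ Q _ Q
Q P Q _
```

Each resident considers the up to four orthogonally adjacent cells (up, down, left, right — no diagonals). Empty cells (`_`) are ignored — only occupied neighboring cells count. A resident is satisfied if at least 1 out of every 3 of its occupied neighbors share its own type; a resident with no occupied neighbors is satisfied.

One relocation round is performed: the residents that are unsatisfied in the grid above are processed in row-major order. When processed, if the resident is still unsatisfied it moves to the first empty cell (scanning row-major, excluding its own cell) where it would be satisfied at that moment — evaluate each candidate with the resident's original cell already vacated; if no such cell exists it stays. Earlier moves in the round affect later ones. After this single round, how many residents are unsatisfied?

Initially unsatisfied (in order): (1,3), (3,2), (4,1), (4,2), (4,3).
  (1,3) → (1,2).
  (3,2) → (1,1).
  (4,1) → (1,3).
  (4,2) → (2,2).
  (4,3): now satisfied by earlier moves; stays.
Resulting grid:
Q P Q Q
Q P Q Q
_ _ _ Q
_ _ Q _
All satisfied now.

0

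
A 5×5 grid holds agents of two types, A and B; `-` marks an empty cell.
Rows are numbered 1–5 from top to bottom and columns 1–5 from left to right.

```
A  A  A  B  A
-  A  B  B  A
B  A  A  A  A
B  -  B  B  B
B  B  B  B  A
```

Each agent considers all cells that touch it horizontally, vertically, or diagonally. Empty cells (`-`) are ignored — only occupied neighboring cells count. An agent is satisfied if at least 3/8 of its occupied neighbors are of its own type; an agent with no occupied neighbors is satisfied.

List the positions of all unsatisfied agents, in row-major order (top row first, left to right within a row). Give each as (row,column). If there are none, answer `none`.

(1,5), (2,3), (2,4), (3,1), (3,2), (5,5)

(1,1)A 2/2 ok
(1,2)A 3/4 ok
(1,3)A 2/5 ok
(1,4)B 2/5 ok
(1,5)A 1/3 unhappy
(2,2)A 5/7 ok
(2,3)B 2/8 unhappy
(2,4)B 2/8 unhappy
(2,5)A 3/5 ok
(3,1)B 1/3 unhappy
(3,2)A 2/6 unhappy
(3,3)A 3/7 ok
(3,4)A 3/8 ok
(3,5)A 2/5 ok
(4,1)B 3/4 ok
(4,3)B 4/7 ok
(4,4)B 4/8 ok
(4,5)B 2/5 ok
(5,1)B 2/2 ok
(5,2)B 4/4 ok
(5,3)B 4/4 ok
(5,4)B 4/5 ok
(5,5)A 0/3 unhappy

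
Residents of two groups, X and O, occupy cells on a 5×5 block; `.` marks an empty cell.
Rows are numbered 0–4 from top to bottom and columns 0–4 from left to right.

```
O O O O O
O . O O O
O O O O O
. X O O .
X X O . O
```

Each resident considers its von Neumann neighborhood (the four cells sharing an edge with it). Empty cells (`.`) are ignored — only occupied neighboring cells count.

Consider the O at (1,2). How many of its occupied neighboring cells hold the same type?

Occupied neighbors of (1,2): (0,2)=O, (2,2)=O, (1,3)=O.
Same type (O): 3 of 3.

3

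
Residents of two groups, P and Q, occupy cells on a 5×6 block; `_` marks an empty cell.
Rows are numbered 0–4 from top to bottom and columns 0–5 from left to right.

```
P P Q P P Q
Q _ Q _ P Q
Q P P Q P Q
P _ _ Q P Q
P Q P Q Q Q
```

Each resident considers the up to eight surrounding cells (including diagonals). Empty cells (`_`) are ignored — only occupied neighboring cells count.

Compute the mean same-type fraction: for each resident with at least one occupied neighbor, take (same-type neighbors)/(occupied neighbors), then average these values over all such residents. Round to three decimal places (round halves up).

0.383

(0,0)P 1/2
(0,1)P 1/4
(0,2)Q 1/3
(0,3)P 2/4
(0,4)P 2/4
(0,5)Q 1/3
(1,0)Q 1/4
(1,2)Q 2/6
(1,4)P 3/7
(1,5)Q 2/5
(2,0)Q 1/3
(2,1)P 2/5
(2,2)P 1/4
(2,3)Q 2/6
(2,4)P 2/7
(2,5)Q 2/5
(3,0)P 2/4
(3,3)Q 3/7
(3,4)P 1/8
(3,5)Q 3/5
(4,0)P 1/2
(4,1)Q 0/3
(4,2)P 0/3
(4,3)Q 2/4
(4,4)Q 4/5
(4,5)Q 2/3
Sum over 26 residents: 1/2 + 1/4 + 1/3 + 2/4 + 2/4 + 1/3 + 1/4 + 2/6 + 3/7 + 2/5 + 1/3 + 2/5 + 1/4 + 2/6 + 2/7 + 2/5 + 2/4 + 3/7 + 1/8 + 3/5 + 1/2 + 0/3 + 0/3 + 2/4 + 4/5 + 2/3 = 8359/840; mean = 8359/840 ÷ 26 = 643/1680 = 0.382738… → 0.383.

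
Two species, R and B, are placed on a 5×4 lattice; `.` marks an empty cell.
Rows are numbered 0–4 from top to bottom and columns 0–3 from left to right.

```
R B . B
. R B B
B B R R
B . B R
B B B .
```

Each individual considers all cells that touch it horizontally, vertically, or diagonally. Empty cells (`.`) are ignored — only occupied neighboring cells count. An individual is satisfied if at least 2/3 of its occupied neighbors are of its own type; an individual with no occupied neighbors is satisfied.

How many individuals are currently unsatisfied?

(0,0)R 1/2 ✗
(0,1)B 1/3 ✗
(0,3)B 2/2 ✓
(1,1)R 2/6 ✗
(1,2)B 4/7 ✗
(1,3)B 2/4 ✗
(2,0)B 2/3 ✓
(2,1)B 4/6 ✓
(2,2)R 3/7 ✗
(2,3)R 2/5 ✗
(3,0)B 4/4 ✓
(3,2)B 3/6 ✗
(3,3)R 2/4 ✗
(4,0)B 2/2 ✓
(4,1)B 4/4 ✓
(4,2)B 2/3 ✓
Unsatisfied: (0,0), (0,1), (1,1), (1,2), (1,3), (2,2), (2,3), (3,2), (3,3) — 9 in total.

9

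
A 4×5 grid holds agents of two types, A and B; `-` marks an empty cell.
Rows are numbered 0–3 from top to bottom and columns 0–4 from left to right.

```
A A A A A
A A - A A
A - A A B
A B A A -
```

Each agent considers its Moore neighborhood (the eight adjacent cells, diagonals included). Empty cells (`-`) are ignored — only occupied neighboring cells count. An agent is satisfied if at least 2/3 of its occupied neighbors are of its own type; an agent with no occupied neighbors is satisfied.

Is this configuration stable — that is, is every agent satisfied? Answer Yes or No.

Row 0: (0,0)A 3/3 satisfied · (0,1)A 4/4 satisfied · (0,2)A 4/4 satisfied · (0,3)A 4/4 satisfied · (0,4)A 3/3 satisfied
Row 1: (1,0)A 4/4 satisfied · (1,1)A 6/6 satisfied · (1,3)A 6/7 satisfied · (1,4)A 4/5 satisfied
Row 2: (2,0)A 3/4 satisfied · (2,2)A 5/6 satisfied · (2,3)A 5/6 satisfied · (2,4)B 0/4 not
Row 3: (3,0)A 1/2 not · (3,1)B 0/4 not · (3,2)A 3/4 satisfied · (3,3)A 3/4 satisfied
For instance (2,4) has only 0/4 same-type neighbors, below 2/3.

No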